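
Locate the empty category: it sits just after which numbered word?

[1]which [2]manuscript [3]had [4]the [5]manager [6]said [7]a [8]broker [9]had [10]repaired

10

The displaced element is "which manuscript" (word 2).
It is linked across 1 clause boundary (Ø).
It functions as the direct object of "repaired", so the gap sits immediately after word 10 ("repaired").
Base order: The manager had said a broker had repaired which manuscript.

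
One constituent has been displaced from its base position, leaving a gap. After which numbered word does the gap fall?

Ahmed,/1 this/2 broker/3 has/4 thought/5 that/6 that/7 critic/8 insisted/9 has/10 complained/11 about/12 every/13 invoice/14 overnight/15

9

The displaced element is "Ahmed" (word 1).
It is linked across 2 clause boundaries (that → Ø).
It functions as the subject of "complained", so the gap sits immediately after word 9 ("insisted").
Base order: This broker has thought that that critic insisted that Ahmed has complained about every invoice overnight.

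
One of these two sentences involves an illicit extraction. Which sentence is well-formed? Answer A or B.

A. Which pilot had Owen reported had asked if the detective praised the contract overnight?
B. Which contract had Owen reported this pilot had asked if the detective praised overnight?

In B, the wh-phrase is extracted from inside a wh-island (introduced by "if"), which blocks movement.
In A, the extraction path crosses only that-complement boundaries, which are transparent.
So A is grammatical.

A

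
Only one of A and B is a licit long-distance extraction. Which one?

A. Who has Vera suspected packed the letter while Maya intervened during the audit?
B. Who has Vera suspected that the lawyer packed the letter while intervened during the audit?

A

In B, the wh-phrase is extracted from inside an adjunct island (introduced by "while"), which blocks movement.
In A, the extraction path crosses only that-complement boundaries, which are transparent.
So A is grammatical.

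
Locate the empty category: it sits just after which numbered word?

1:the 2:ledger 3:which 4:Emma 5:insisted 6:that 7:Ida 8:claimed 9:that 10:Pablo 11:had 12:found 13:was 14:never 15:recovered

The displaced element is "the ledger" (word 2).
It is linked across 2 clause boundaries (that → that).
It functions as the direct object of "found", so the gap sits immediately after word 12 ("found").
Base order: Emma insisted that Ida claimed that Pablo had found the ledger.

12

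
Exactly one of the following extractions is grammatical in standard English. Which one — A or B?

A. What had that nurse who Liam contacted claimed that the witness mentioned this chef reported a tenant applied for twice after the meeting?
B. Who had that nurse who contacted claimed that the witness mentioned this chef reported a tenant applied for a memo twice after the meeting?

In B, the wh-phrase is extracted from inside a complex-NP island (relative clause) (introduced by "who"), which blocks movement.
In A, the extraction path crosses only that-complement boundaries, which are transparent.
So A is grammatical.

A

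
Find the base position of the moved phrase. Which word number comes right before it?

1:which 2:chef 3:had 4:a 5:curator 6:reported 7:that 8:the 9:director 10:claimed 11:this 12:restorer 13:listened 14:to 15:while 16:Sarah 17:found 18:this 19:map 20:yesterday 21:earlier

14

The displaced element is "which chef" (word 2).
It is linked across 2 clause boundaries (that → Ø).
It functions as the object of the preposition "to" of "listened", so the gap sits immediately after word 14 ("to").
Base order: A curator had reported that the director claimed this restorer listened to which chef while Sarah found this map yesterday earlier.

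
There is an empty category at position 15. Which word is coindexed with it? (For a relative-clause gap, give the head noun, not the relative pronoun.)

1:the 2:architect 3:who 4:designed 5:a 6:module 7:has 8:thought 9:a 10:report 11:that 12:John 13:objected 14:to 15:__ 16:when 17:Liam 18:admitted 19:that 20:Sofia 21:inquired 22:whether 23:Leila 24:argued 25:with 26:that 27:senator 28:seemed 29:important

The gap at 15 is the prepositional object of "objected", inside a relative clause.
The relative pronoun is "that" (word 11); it is bound by the head noun immediately before it.
Its filler is the head noun "report", at word 10.

10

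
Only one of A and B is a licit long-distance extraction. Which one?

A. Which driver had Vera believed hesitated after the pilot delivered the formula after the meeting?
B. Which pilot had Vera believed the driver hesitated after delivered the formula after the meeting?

A

In B, the wh-phrase is extracted from inside an adjunct island (introduced by "after"), which blocks movement.
In A, the extraction path crosses only that-complement boundaries, which are transparent.
So A is grammatical.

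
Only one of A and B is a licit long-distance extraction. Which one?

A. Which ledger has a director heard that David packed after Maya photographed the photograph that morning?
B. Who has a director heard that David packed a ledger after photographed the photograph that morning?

A

In B, the wh-phrase is extracted from inside an adjunct island (introduced by "after"), which blocks movement.
In A, the extraction path crosses only that-complement boundaries, which are transparent.
So A is grammatical.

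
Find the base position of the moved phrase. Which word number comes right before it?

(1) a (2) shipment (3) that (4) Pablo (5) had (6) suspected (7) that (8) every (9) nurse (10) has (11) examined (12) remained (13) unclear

The displaced element is "a shipment" (word 2).
It is linked across 1 clause boundary (that).
It functions as the direct object of "examined", so the gap sits immediately after word 11 ("examined").
Base order: Pablo had suspected that every nurse has examined a shipment.

11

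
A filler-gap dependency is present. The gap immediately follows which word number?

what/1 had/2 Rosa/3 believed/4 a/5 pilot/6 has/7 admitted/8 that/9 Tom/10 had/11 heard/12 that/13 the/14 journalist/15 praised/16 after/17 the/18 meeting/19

The displaced element is "what" (word 1).
It is linked across 3 clause boundaries (Ø → that → that).
It functions as the direct object of "praised", so the gap sits immediately after word 16 ("praised").
Base order: Rosa had believed a pilot has admitted that Tom had heard that the journalist praised what after the meeting.

16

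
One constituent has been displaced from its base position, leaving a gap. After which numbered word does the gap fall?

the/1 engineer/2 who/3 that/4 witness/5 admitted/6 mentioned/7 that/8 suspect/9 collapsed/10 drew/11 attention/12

6

The displaced element is "the engineer" (word 2).
It is linked across 1 clause boundary (Ø).
It functions as the subject of "mentioned", so the gap sits immediately after word 6 ("admitted").
Base order: That witness admitted that the engineer mentioned that suspect collapsed.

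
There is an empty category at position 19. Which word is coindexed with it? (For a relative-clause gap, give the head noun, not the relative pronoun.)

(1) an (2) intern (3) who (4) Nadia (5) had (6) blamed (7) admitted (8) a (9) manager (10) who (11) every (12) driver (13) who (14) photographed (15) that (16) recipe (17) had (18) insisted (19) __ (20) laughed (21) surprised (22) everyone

9

The gap at 19 is the subject of "laughed", inside a relative clause.
The relative pronoun is "who" (word 10); it is bound by the head noun immediately before it.
Its filler is the head noun "manager", at word 9.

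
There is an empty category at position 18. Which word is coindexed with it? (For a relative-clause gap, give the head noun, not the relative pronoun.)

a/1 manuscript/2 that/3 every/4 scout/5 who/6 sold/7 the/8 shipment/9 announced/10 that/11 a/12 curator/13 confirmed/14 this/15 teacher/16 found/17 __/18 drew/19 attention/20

The gap at 18 is the object of "found", inside a relative clause.
The relative pronoun is "that" (word 3); it is bound by the head noun immediately before it.
Its filler is the head noun "manuscript", at word 2.

2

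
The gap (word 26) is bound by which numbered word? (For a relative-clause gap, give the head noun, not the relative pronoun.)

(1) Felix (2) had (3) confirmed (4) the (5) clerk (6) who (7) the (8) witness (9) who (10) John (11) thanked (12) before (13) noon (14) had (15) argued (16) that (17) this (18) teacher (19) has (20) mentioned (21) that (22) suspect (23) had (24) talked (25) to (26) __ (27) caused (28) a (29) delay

The gap at 26 is the prepositional object of "talked", inside a relative clause.
The relative pronoun is "who" (word 6); it is bound by the head noun immediately before it.
Its filler is the head noun "clerk", at word 5.

5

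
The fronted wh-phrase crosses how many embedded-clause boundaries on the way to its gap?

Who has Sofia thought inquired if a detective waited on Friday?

1

"who" is extracted from the subject of "inquired".
Boundaries crossed, outermost first: [Ø] — 1 in total.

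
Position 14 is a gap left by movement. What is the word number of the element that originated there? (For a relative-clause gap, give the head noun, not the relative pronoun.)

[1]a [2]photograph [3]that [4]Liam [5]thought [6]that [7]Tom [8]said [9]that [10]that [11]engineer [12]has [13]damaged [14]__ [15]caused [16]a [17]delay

The gap at 14 is the object of "damaged", inside a relative clause.
The relative pronoun is "that" (word 3); it is bound by the head noun immediately before it.
Its filler is the head noun "photograph", at word 2.

2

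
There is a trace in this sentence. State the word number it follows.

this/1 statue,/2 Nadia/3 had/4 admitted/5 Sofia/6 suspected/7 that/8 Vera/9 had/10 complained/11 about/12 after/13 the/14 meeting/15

12

The displaced element is "this statue" (word 2).
It is linked across 2 clause boundaries (Ø → that).
It functions as the object of the preposition "about" of "complained", so the gap sits immediately after word 12 ("about").
Base order: Nadia had admitted Sofia suspected that Vera had complained about this statue after the meeting.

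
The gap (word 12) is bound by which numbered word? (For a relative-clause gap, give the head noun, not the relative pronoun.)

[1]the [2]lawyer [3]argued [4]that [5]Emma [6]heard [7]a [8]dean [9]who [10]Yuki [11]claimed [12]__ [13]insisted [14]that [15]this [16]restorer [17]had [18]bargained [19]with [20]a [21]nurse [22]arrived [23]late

8

The gap at 12 is the subject of "insisted", inside a relative clause.
The relative pronoun is "who" (word 9); it is bound by the head noun immediately before it.
Its filler is the head noun "dean", at word 8.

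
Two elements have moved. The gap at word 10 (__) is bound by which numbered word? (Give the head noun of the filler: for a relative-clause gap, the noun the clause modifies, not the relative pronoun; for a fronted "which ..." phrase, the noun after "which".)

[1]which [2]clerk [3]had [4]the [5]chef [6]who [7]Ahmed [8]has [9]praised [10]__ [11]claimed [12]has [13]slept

5

The marked gap is inside the relative clause, the direct object of "praised".
Its filler is the head noun "chef" (via "who"), at word 5.
(The other dependency links word 2 to a gap after word 11.)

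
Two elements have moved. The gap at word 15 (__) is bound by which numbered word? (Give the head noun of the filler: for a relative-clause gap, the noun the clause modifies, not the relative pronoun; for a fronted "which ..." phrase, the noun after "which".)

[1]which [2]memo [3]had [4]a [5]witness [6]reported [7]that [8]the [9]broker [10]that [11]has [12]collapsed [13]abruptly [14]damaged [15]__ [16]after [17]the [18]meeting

2

The marked gap is the direct object of "damaged".
Its filler is the fronted wh-phrase "which memo", at word 2.
(The other dependency links word 9 to a gap after word 10.)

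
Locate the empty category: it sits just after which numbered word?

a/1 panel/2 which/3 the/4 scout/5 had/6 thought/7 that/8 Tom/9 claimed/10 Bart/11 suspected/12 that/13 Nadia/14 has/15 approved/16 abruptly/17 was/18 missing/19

The displaced element is "a panel" (word 2).
It is linked across 3 clause boundaries (that → Ø → that).
It functions as the direct object of "approved", so the gap sits immediately after word 16 ("approved").
Base order: The scout had thought that Tom claimed Bart suspected that Nadia has approved a panel abruptly.

16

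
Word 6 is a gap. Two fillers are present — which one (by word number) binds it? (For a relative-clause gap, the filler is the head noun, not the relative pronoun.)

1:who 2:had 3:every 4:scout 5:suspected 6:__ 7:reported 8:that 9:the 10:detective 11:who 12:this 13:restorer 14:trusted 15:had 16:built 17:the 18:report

1

The marked gap is the subject of "reported".
Its filler is the fronted wh-phrase "who", at word 1.
(The other dependency links word 10 to a gap after word 14.)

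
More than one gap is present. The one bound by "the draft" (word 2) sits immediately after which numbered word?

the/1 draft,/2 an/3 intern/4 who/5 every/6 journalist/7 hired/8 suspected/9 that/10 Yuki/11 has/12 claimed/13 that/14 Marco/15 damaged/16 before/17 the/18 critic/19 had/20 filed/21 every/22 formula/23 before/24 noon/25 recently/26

16

The displaced element is "the draft" (word 2).
It is linked across 2 clause boundaries (that → that).
It functions as the direct object of "damaged", so the gap sits immediately after word 16 ("damaged").
Base order: An intern who every journalist hired suspected that Yuki has claimed that Marco damaged the draft before the critic had filed every formula before noon recently.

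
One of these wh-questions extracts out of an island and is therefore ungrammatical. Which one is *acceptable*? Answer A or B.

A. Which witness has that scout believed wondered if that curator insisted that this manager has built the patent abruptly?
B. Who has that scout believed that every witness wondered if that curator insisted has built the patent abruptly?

A

In B, the wh-phrase is extracted from inside a wh-island (introduced by "if"), which blocks movement.
In A, the extraction path crosses only that-complement boundaries, which are transparent.
So A is grammatical.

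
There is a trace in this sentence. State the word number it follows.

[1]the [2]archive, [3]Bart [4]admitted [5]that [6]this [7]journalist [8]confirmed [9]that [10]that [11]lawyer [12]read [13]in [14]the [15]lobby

The displaced element is "the archive" (word 2).
It is linked across 2 clause boundaries (that → that).
It functions as the direct object of "read", so the gap sits immediately after word 12 ("read").
Base order: Bart admitted that this journalist confirmed that that lawyer read the archive in the lobby.

12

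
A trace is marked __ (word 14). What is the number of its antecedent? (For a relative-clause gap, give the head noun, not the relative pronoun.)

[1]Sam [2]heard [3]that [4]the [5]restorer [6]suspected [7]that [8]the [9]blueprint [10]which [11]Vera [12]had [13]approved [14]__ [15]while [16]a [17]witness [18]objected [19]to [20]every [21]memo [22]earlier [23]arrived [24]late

The gap at 14 is the object of "approved", inside a relative clause.
The relative pronoun is "which" (word 10); it is bound by the head noun immediately before it.
Its filler is the head noun "blueprint", at word 9.

9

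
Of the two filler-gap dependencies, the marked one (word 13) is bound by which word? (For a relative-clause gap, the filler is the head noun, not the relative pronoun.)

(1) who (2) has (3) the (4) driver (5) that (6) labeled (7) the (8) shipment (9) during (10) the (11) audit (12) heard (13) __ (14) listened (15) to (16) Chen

The marked gap is the subject of "listened".
Its filler is the fronted wh-phrase "who", at word 1.
(The other dependency links word 4 to a gap after word 5.)

1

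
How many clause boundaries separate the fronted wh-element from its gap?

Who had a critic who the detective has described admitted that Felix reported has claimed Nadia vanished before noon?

"who" is extracted from the subject of "claimed".
Boundaries crossed, outermost first: [that], [Ø] — 2 in total.

2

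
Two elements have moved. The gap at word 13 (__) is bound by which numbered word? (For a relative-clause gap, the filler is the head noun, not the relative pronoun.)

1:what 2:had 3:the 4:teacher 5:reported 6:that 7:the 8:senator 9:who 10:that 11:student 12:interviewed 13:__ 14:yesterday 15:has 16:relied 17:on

The marked gap is inside the relative clause, the direct object of "interviewed".
Its filler is the head noun "senator" (via "who"), at word 8.
(The other dependency links word 1 to a gap after word 17.)

8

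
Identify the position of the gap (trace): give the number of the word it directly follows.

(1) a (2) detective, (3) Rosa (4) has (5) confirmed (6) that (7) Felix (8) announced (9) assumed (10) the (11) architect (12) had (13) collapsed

The displaced element is "a detective" (word 2).
It is linked across 2 clause boundaries (that → Ø).
It functions as the subject of "assumed", so the gap sits immediately after word 8 ("announced").
Base order: Rosa has confirmed that Felix announced a detective assumed the architect had collapsed.

8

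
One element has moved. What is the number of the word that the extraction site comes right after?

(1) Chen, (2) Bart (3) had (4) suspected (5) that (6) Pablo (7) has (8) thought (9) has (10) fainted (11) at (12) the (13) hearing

The displaced element is "Chen" (word 1).
It is linked across 2 clause boundaries (that → Ø).
It functions as the subject of "fainted", so the gap sits immediately after word 8 ("thought").
Base order: Bart had suspected that Pablo has thought Chen has fainted at the hearing.

8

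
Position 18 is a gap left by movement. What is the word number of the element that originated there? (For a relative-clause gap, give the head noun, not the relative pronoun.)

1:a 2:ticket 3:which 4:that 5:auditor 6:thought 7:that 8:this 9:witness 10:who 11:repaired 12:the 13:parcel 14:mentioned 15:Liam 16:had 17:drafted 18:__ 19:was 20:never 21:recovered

2

The gap at 18 is the object of "drafted", inside a relative clause.
The relative pronoun is "which" (word 3); it is bound by the head noun immediately before it.
Its filler is the head noun "ticket", at word 2.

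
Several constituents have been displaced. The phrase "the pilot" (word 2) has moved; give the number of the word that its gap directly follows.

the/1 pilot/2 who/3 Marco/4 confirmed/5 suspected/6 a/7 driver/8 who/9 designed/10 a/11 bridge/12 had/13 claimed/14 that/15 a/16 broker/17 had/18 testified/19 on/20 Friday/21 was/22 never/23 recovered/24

The displaced element is "the pilot" (word 2).
It is linked across 1 clause boundary (Ø).
It functions as the subject of "suspected", so the gap sits immediately after word 5 ("confirmed").
Base order: Marco confirmed that the pilot suspected a driver who designed a bridge had claimed that a broker had testified on Friday.

5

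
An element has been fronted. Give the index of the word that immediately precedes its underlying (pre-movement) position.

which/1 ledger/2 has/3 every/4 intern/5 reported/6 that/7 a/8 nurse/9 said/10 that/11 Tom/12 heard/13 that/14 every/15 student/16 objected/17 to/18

18

The displaced element is "which ledger" (word 2).
It is linked across 3 clause boundaries (that → that → that).
It functions as the object of the preposition "to" of "objected", so the gap sits immediately after word 18 ("to").
Base order: Every intern has reported that a nurse said that Tom heard that every student objected to which ledger.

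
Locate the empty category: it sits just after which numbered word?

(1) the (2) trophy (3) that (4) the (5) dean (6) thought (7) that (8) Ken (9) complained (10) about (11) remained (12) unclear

10

The displaced element is "the trophy" (word 2).
It is linked across 1 clause boundary (that).
It functions as the object of the preposition "about" of "complained", so the gap sits immediately after word 10 ("about").
Base order: The dean thought that Ken complained about the trophy.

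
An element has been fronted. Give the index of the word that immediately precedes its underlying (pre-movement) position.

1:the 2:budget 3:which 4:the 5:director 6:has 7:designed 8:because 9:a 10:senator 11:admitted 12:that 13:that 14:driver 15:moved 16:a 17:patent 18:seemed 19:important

7

The displaced element is "the budget" (word 2).
It functions as the direct object of "designed", so the gap sits immediately after word 7 ("designed").
Base order: The director has designed the budget because a senator admitted that that driver moved a patent.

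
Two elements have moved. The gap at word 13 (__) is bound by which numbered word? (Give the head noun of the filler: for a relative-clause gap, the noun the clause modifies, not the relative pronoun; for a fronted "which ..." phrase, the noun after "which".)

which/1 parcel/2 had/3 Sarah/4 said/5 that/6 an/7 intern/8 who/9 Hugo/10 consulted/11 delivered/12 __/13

2

The marked gap is the direct object of "delivered".
Its filler is the fronted wh-phrase "which parcel", at word 2.
(The other dependency links word 8 to a gap after word 11.)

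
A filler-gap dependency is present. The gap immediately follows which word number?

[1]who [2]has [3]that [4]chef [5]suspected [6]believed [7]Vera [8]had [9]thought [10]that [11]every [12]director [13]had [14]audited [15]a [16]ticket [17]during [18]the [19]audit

5

The displaced element is "who" (word 1).
It is linked across 1 clause boundary (Ø).
It functions as the subject of "believed", so the gap sits immediately after word 5 ("suspected").
Base order: That chef has suspected that who believed Vera had thought that every director had audited a ticket during the audit.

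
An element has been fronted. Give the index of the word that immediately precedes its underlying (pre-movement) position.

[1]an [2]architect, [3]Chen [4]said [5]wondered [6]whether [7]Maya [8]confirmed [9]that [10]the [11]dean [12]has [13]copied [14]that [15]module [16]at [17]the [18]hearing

The displaced element is "an architect" (word 2).
It is linked across 1 clause boundary (Ø).
It functions as the subject of "wondered", so the gap sits immediately after word 4 ("said").
Base order: Chen said an architect wondered whether Maya confirmed that the dean has copied that module at the hearing.

4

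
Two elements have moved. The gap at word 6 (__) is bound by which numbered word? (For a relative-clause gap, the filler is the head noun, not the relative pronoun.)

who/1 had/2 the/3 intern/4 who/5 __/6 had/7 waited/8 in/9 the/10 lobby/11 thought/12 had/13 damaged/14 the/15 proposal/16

The marked gap is inside the relative clause, the subject of "waited".
Its filler is the head noun "intern" (via "who"), at word 4.
(The other dependency links word 1 to a gap after word 12.)

4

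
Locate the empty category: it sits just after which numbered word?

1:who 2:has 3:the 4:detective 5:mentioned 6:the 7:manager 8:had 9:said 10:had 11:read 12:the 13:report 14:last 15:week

The displaced element is "who" (word 1).
It is linked across 2 clause boundaries (Ø → Ø).
It functions as the subject of "read", so the gap sits immediately after word 9 ("said").
Base order: The detective has mentioned the manager had said that who had read the report last week.

9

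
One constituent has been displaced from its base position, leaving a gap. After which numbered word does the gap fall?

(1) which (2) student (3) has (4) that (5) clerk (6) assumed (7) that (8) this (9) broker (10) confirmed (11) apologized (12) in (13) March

10

The displaced element is "which student" (word 2).
It is linked across 2 clause boundaries (that → Ø).
It functions as the subject of "apologized", so the gap sits immediately after word 10 ("confirmed").
Base order: That clerk has assumed that this broker confirmed which student apologized in March.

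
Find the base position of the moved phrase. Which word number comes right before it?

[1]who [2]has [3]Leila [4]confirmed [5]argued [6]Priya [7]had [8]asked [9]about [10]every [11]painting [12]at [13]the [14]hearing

4

The displaced element is "who" (word 1).
It is linked across 1 clause boundary (Ø).
It functions as the subject of "argued", so the gap sits immediately after word 4 ("confirmed").
Base order: Leila has confirmed that who argued Priya had asked about every painting at the hearing.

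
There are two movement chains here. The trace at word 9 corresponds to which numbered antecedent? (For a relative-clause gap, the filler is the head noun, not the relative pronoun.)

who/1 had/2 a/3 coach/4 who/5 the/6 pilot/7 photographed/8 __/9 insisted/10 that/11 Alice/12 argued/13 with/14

4

The marked gap is inside the relative clause, the direct object of "photographed".
Its filler is the head noun "coach" (via "who"), at word 4.
(The other dependency links word 1 to a gap after word 14.)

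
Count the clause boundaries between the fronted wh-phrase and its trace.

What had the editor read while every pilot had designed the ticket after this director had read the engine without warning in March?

"what" originates inside the matrix clause — no clause boundary is crossed.

0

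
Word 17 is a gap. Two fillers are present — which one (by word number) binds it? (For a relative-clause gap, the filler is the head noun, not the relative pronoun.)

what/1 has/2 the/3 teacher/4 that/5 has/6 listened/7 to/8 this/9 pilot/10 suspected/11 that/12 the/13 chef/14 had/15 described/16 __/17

1

The marked gap is the direct object of "described".
Its filler is the fronted wh-phrase "what", at word 1.
(The other dependency links word 4 to a gap after word 5.)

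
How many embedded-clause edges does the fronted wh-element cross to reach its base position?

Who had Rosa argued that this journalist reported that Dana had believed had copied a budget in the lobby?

"who" is extracted from the subject of "copied".
Boundaries crossed, outermost first: [that], [that], [Ø] — 3 in total.

3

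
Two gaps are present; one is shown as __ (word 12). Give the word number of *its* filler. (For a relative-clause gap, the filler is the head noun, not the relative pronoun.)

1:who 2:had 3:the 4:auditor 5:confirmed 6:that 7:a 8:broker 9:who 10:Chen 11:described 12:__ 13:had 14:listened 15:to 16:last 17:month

8

The marked gap is inside the relative clause, the direct object of "described".
Its filler is the head noun "broker" (via "who"), at word 8.
(The other dependency links word 1 to a gap after word 15.)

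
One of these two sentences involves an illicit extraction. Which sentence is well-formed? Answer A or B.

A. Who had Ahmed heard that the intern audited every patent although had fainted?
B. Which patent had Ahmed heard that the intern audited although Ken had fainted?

B

In A, the wh-phrase is extracted from inside an adjunct island (introduced by "although"), which blocks movement.
In B, the extraction path crosses only that-complement boundaries, which are transparent.
So B is grammatical.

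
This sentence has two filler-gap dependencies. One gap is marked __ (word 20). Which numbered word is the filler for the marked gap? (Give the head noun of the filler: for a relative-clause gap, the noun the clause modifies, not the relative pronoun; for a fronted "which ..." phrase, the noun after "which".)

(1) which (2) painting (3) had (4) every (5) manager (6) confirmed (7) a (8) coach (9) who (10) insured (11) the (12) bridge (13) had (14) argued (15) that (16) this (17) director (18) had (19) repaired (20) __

The marked gap is the direct object of "repaired".
Its filler is the fronted wh-phrase "which painting", at word 2.
(The other dependency links word 8 to a gap after word 9.)

2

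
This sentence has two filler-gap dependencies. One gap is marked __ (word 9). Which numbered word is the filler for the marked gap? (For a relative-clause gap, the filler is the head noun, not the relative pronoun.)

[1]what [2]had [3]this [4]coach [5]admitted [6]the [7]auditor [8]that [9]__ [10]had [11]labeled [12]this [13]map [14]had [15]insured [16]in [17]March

7

The marked gap is inside the relative clause, the subject of "labeled".
Its filler is the head noun "auditor" (via "that"), at word 7.
(The other dependency links word 1 to a gap after word 15.)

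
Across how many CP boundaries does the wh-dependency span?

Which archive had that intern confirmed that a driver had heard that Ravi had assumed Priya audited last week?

"which archive" is extracted from the object of "audited".
Boundaries crossed, outermost first: [that], [that], [Ø] — 3 in total.

3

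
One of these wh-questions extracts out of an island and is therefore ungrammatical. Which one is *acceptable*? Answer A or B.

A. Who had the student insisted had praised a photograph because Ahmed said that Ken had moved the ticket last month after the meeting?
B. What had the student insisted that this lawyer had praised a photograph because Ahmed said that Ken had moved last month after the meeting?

In B, the wh-phrase is extracted from inside an adjunct island (introduced by "because"), which blocks movement.
In A, the extraction path crosses only that-complement boundaries, which are transparent.
So A is grammatical.

A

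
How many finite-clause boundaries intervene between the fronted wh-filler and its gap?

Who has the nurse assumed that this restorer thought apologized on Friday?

"who" is extracted from the subject of "apologized".
Boundaries crossed, outermost first: [that], [Ø] — 2 in total.

2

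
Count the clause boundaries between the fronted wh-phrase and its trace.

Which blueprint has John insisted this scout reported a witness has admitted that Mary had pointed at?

"which blueprint" is extracted from the PP object of "pointed".
Boundaries crossed, outermost first: [Ø], [Ø], [that] — 3 in total.

3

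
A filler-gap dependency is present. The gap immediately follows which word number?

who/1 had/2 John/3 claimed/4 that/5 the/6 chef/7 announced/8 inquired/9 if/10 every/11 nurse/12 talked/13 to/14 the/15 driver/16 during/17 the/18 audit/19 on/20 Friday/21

The displaced element is "who" (word 1).
It is linked across 2 clause boundaries (that → Ø).
It functions as the subject of "inquired", so the gap sits immediately after word 8 ("announced").
Base order: John had claimed that the chef announced that who inquired if every nurse talked to the driver during the audit on Friday.

8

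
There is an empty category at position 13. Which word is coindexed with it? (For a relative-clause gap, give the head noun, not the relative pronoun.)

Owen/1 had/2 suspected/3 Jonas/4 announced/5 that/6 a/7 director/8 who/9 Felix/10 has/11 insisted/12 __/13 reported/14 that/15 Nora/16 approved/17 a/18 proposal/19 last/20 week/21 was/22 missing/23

8

The gap at 13 is the subject of "reported", inside a relative clause.
The relative pronoun is "who" (word 9); it is bound by the head noun immediately before it.
Its filler is the head noun "director", at word 8.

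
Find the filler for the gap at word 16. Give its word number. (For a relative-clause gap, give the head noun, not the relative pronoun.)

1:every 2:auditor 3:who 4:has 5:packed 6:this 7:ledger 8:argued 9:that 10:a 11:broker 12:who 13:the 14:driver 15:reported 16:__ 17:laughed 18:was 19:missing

11

The gap at 16 is the subject of "laughed", inside a relative clause.
The relative pronoun is "who" (word 12); it is bound by the head noun immediately before it.
Its filler is the head noun "broker", at word 11.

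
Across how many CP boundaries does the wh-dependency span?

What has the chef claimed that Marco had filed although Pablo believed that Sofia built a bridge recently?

"what" is extracted from the object of "filed".
Boundaries crossed, outermost first: [that] — 1 in total.

1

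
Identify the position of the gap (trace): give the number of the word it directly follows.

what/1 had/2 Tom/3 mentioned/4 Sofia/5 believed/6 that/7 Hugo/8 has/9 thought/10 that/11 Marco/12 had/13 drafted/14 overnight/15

The displaced element is "what" (word 1).
It is linked across 3 clause boundaries (Ø → that → that).
It functions as the direct object of "drafted", so the gap sits immediately after word 14 ("drafted").
Base order: Tom had mentioned Sofia believed that Hugo has thought that Marco had drafted what overnight.

14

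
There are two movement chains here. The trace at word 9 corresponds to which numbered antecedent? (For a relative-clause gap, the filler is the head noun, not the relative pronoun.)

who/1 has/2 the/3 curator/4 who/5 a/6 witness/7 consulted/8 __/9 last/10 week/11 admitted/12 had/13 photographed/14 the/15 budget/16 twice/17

The marked gap is inside the relative clause, the direct object of "consulted".
Its filler is the head noun "curator" (via "who"), at word 4.
(The other dependency links word 1 to a gap after word 12.)

4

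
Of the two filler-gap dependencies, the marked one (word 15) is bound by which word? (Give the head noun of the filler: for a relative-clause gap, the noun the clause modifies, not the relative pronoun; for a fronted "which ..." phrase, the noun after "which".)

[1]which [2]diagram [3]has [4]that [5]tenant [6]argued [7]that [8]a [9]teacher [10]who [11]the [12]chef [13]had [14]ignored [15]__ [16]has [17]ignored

The marked gap is inside the relative clause, the direct object of "ignored".
Its filler is the head noun "teacher" (via "who"), at word 9.
(The other dependency links word 2 to a gap after word 17.)

9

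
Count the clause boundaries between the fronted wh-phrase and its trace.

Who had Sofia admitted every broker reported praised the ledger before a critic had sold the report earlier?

2

"who" is extracted from the subject of "praised".
Boundaries crossed, outermost first: [Ø], [Ø] — 2 in total.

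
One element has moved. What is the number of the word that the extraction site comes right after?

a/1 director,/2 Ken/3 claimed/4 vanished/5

The displaced element is "a director" (word 2).
It is linked across 1 clause boundary (Ø).
It functions as the subject of "vanished", so the gap sits immediately after word 4 ("claimed").
Base order: Ken claimed that a director vanished.

4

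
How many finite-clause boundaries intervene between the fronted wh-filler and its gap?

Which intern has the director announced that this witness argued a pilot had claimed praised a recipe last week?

"which intern" is extracted from the subject of "praised".
Boundaries crossed, outermost first: [that], [Ø], [Ø] — 3 in total.

3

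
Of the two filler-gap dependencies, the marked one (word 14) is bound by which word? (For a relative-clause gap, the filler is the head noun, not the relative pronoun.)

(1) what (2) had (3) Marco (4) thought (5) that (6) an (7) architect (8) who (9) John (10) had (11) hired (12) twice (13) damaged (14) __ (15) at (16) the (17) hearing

The marked gap is the direct object of "damaged".
Its filler is the fronted wh-phrase "what", at word 1.
(The other dependency links word 7 to a gap after word 11.)

1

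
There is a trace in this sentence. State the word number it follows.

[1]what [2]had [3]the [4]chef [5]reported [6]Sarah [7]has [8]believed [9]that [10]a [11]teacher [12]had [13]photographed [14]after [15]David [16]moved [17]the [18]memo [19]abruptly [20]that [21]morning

The displaced element is "what" (word 1).
It is linked across 2 clause boundaries (Ø → that).
It functions as the direct object of "photographed", so the gap sits immediately after word 13 ("photographed").
Base order: The chef had reported Sarah has believed that a teacher had photographed what after David moved the memo abruptly that morning.

13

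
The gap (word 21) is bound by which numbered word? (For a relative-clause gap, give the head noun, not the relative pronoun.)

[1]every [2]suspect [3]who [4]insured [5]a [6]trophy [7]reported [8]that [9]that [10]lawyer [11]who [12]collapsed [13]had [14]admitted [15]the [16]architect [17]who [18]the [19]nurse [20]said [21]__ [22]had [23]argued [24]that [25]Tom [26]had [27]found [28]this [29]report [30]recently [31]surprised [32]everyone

The gap at 21 is the subject of "argued", inside a relative clause.
The relative pronoun is "who" (word 17); it is bound by the head noun immediately before it.
Its filler is the head noun "architect", at word 16.

16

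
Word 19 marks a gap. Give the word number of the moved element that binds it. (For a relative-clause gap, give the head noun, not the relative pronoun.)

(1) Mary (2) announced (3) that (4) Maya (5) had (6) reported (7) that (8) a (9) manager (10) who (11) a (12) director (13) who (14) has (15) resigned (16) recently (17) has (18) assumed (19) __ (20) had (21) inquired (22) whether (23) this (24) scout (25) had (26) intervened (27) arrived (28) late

The gap at 19 is the subject of "inquired", inside a relative clause.
The relative pronoun is "who" (word 10); it is bound by the head noun immediately before it.
Its filler is the head noun "manager", at word 9.

9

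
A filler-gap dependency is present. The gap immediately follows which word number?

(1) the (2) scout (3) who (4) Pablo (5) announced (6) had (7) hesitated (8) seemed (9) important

5

The displaced element is "the scout" (word 2).
It is linked across 1 clause boundary (Ø).
It functions as the subject of "hesitated", so the gap sits immediately after word 5 ("announced").
Base order: Pablo announced that the scout had hesitated.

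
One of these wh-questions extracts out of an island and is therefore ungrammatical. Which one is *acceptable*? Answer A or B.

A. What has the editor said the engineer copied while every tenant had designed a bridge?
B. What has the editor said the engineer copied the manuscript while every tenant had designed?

In B, the wh-phrase is extracted from inside an adjunct island (introduced by "while"), which blocks movement.
In A, the extraction path crosses only that-complement boundaries, which are transparent.
So A is grammatical.

A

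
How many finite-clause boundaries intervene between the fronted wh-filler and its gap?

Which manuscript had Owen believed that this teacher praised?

1

"which manuscript" is extracted from the object of "praised".
Boundaries crossed, outermost first: [that] — 1 in total.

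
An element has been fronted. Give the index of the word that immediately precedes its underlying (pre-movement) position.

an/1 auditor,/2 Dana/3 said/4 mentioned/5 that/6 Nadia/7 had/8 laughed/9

4

The displaced element is "an auditor" (word 2).
It is linked across 1 clause boundary (Ø).
It functions as the subject of "mentioned", so the gap sits immediately after word 4 ("said").
Base order: Dana said that an auditor mentioned that Nadia had laughed.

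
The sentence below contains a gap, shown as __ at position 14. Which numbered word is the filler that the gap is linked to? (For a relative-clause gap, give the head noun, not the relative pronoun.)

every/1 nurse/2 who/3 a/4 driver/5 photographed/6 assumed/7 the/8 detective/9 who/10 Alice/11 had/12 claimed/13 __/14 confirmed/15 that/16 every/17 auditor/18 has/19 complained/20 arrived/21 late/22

9

The gap at 14 is the subject of "confirmed", inside a relative clause.
The relative pronoun is "who" (word 10); it is bound by the head noun immediately before it.
Its filler is the head noun "detective", at word 9.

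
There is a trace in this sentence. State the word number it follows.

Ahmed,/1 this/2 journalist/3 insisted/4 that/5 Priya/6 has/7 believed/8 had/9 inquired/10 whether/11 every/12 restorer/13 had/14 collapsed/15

The displaced element is "Ahmed" (word 1).
It is linked across 2 clause boundaries (that → Ø).
It functions as the subject of "inquired", so the gap sits immediately after word 8 ("believed").
Base order: This journalist insisted that Priya has believed that Ahmed had inquired whether every restorer had collapsed.

8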